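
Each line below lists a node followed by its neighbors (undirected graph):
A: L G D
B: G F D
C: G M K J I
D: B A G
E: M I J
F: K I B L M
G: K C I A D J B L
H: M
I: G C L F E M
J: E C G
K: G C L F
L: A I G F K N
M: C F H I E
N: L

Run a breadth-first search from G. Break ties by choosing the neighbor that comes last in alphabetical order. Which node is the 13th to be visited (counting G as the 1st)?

Visit G; enqueue L, K, J, I, D, C, B, A → queue [L, K, J, I, D, C, B, A]
Visit L; enqueue N, F → queue [K, J, I, D, C, B, A, N, F]
Visit K → queue [J, I, D, C, B, A, N, F]
Visit J; enqueue E → queue [I, D, C, B, A, N, F, E]
Visit I; enqueue M → queue [D, C, B, A, N, F, E, M]
Visit D → queue [C, B, A, N, F, E, M]
Visit C → queue [B, A, N, F, E, M]
Visit B → queue [A, N, F, E, M]
Visit A → queue [N, F, E, M]
Visit N → queue [F, E, M]
Visit F → queue [E, M]
Visit E → queue [M]
Visit M; enqueue H → queue [H]
Visit H → queue []

Visit order: G, L, K, J, I, D, C, B, A, N, F, E, M, H

M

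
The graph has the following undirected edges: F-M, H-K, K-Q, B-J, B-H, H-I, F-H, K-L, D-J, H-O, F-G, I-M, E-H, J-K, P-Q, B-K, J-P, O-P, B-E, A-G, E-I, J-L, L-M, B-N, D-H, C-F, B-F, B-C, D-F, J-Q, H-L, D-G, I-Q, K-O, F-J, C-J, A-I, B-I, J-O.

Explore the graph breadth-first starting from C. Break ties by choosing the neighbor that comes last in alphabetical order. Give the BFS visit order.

Visit C; enqueue J, F, B → queue [J, F, B]
Visit J; enqueue Q, P, O, L, K, D → queue [F, B, Q, P, O, L, K, D]
Visit F; enqueue M, H, G → queue [B, Q, P, O, L, K, D, M, H, G]
Visit B; enqueue N, I, E → queue [Q, P, O, L, K, D, M, H, G, N, I, E]
Visit Q → queue [P, O, L, K, D, M, H, G, N, I, E]
Visit P → queue [O, L, K, D, M, H, G, N, I, E]
Visit O → queue [L, K, D, M, H, G, N, I, E]
Visit L → queue [K, D, M, H, G, N, I, E]
Visit K → queue [D, M, H, G, N, I, E]
Visit D → queue [M, H, G, N, I, E]
Visit M → queue [H, G, N, I, E]
Visit H → queue [G, N, I, E]
Visit G; enqueue A → queue [N, I, E, A]
Visit N → queue [I, E, A]
Visit I → queue [E, A]
Visit E → queue [A]
Visit A → queue []

C, J, F, B, Q, P, O, L, K, D, M, H, G, N, I, E, A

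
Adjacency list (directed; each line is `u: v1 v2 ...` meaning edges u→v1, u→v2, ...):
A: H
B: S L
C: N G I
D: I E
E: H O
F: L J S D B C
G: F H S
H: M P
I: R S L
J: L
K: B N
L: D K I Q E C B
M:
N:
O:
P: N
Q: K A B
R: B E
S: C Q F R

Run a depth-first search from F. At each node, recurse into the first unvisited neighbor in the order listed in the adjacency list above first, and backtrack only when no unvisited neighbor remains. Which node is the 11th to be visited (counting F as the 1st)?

H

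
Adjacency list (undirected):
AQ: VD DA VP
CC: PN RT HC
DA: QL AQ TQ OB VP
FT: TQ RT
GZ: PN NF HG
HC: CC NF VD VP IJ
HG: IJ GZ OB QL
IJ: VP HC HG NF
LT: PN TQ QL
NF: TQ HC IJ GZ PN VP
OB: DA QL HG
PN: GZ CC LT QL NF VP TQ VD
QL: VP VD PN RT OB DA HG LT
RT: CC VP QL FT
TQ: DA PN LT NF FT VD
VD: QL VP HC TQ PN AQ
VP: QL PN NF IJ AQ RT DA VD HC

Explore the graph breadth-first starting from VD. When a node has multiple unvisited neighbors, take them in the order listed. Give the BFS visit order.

Visit VD; enqueue QL, VP, HC, TQ, PN, AQ → queue [QL, VP, HC, TQ, PN, AQ]
Visit QL; enqueue RT, OB, DA, HG, LT → queue [VP, HC, TQ, PN, AQ, RT, OB, DA, HG, LT]
Visit VP; enqueue NF, IJ → queue [HC, TQ, PN, AQ, RT, OB, DA, HG, LT, NF, IJ]
Visit HC; enqueue CC → queue [TQ, PN, AQ, RT, OB, DA, HG, LT, NF, IJ, CC]
Visit TQ; enqueue FT → queue [PN, AQ, RT, OB, DA, HG, LT, NF, IJ, CC, FT]
Visit PN; enqueue GZ → queue [AQ, RT, OB, DA, HG, LT, NF, IJ, CC, FT, GZ]
Visit AQ → queue [RT, OB, DA, HG, LT, NF, IJ, CC, FT, GZ]
Visit RT → queue [OB, DA, HG, LT, NF, IJ, CC, FT, GZ]
Visit OB → queue [DA, HG, LT, NF, IJ, CC, FT, GZ]
Visit DA → queue [HG, LT, NF, IJ, CC, FT, GZ]
Visit HG → queue [LT, NF, IJ, CC, FT, GZ]
Visit LT → queue [NF, IJ, CC, FT, GZ]
Visit NF → queue [IJ, CC, FT, GZ]
Visit IJ → queue [CC, FT, GZ]
Visit CC → queue [FT, GZ]
Visit FT → queue [GZ]
Visit GZ → queue []

VD -> QL -> VP -> HC -> TQ -> PN -> AQ -> RT -> OB -> DA -> HG -> LT -> NF -> IJ -> CC -> FT -> GZ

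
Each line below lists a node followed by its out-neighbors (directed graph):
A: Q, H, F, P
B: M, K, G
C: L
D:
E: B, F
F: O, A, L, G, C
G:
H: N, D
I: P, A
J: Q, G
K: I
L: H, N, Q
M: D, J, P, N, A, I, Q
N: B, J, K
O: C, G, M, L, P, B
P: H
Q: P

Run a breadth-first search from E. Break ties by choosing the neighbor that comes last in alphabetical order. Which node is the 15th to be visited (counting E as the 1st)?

J

Visit E; enqueue F, B → queue [F, B]
Visit F; enqueue O, L, G, C, A → queue [B, O, L, G, C, A]
Visit B; enqueue M, K → queue [O, L, G, C, A, M, K]
Visit O; enqueue P → queue [L, G, C, A, M, K, P]
Visit L; enqueue Q, N, H → queue [G, C, A, M, K, P, Q, N, H]
Visit G → queue [C, A, M, K, P, Q, N, H]
Visit C → queue [A, M, K, P, Q, N, H]
Visit A → queue [M, K, P, Q, N, H]
Visit M; enqueue J, I, D → queue [K, P, Q, N, H, J, I, D]
Visit K → queue [P, Q, N, H, J, I, D]
Visit P → queue [Q, N, H, J, I, D]
Visit Q → queue [N, H, J, I, D]
Visit N → queue [H, J, I, D]
Visit H → queue [J, I, D]
Visit J → queue [I, D]
Visit I → queue [D]
Visit D → queue []

Visit order: E, F, B, O, L, G, C, A, M, K, P, Q, N, H, J, I, D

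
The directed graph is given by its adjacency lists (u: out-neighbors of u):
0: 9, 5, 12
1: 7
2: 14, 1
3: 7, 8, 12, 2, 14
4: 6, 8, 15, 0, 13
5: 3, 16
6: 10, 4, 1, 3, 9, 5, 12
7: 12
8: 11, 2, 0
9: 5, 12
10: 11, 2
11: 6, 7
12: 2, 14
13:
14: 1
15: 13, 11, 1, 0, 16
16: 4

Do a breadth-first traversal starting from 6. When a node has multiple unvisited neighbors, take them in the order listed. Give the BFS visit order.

6 → 10 → 4 → 1 → 3 → 9 → 5 → 12 → 11 → 2 → 8 → 15 → 0 → 13 → 7 → 14 → 16

Visit 6; enqueue 10, 4, 1, 3, 9, 5, 12 → queue [10, 4, 1, 3, 9, 5, 12]
Visit 10; enqueue 11, 2 → queue [4, 1, 3, 9, 5, 12, 11, 2]
Visit 4; enqueue 8, 15, 0, 13 → queue [1, 3, 9, 5, 12, 11, 2, 8, 15, 0, 13]
Visit 1; enqueue 7 → queue [3, 9, 5, 12, 11, 2, 8, 15, 0, 13, 7]
Visit 3; enqueue 14 → queue [9, 5, 12, 11, 2, 8, 15, 0, 13, 7, 14]
Visit 9 → queue [5, 12, 11, 2, 8, 15, 0, 13, 7, 14]
Visit 5; enqueue 16 → queue [12, 11, 2, 8, 15, 0, 13, 7, 14, 16]
Visit 12 → queue [11, 2, 8, 15, 0, 13, 7, 14, 16]
Visit 11 → queue [2, 8, 15, 0, 13, 7, 14, 16]
Visit 2 → queue [8, 15, 0, 13, 7, 14, 16]
Visit 8 → queue [15, 0, 13, 7, 14, 16]
Visit 15 → queue [0, 13, 7, 14, 16]
Visit 0 → queue [13, 7, 14, 16]
Visit 13 → queue [7, 14, 16]
Visit 7 → queue [14, 16]
Visit 14 → queue [16]
Visit 16 → queue []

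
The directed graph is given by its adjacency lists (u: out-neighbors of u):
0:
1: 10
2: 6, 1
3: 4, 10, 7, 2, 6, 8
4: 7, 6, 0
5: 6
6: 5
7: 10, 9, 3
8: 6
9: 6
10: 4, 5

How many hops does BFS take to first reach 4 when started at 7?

2

Level 0: 7
Level 1: 3, 9, 10
Level 2: 2, 4, 5, 6, 8
Level 3: 0, 1
4 first appears at level 2.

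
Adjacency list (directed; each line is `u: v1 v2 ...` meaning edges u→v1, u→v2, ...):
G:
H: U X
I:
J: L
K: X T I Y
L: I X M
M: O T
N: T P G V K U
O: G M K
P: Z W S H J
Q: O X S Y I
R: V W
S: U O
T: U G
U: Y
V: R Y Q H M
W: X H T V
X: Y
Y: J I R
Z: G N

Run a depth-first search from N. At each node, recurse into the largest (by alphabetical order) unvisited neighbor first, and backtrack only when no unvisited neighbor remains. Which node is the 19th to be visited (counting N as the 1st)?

Visit N
N → V
V → Y
Y → R
R → W
W → X
W → T
T → U
T → G
W → H
Y → J
J → L
L → M
M → O
O → K
K → I
V → Q
Q → S
N → P
P → Z

Visit order: N, V, Y, R, W, X, T, U, G, H, J, L, M, O, K, I, Q, S, P, Z

P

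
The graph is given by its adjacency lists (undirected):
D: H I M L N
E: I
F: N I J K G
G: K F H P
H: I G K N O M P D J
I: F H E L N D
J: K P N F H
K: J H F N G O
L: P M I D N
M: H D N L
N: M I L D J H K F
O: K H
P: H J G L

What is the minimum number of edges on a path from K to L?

2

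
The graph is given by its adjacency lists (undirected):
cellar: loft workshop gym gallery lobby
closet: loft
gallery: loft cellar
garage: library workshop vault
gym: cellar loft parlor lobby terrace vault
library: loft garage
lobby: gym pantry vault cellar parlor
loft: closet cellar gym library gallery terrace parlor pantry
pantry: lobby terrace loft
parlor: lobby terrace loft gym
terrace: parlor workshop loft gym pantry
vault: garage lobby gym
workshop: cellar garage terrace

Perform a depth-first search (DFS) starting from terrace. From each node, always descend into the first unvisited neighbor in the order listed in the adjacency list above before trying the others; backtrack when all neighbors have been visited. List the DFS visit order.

terrace → parlor → lobby → gym → cellar → loft → closet → library → garage → workshop → vault → gallery → pantry

Visit terrace
terrace → parlor
parlor → lobby
lobby → gym
gym → cellar
cellar → loft
loft → closet
loft → library
library → garage
garage → workshop
garage → vault
loft → gallery
loft → pantry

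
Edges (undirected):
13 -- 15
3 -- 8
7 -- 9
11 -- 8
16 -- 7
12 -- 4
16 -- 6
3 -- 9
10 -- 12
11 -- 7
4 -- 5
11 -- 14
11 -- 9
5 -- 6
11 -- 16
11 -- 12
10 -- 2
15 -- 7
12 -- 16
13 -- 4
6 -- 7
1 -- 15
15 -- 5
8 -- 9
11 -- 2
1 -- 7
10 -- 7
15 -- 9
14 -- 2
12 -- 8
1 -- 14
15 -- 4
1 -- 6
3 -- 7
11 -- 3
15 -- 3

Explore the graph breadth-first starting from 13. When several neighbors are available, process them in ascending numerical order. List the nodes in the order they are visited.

Visit 13; enqueue 4, 15 → queue [4, 15]
Visit 4; enqueue 5, 12 → queue [15, 5, 12]
Visit 15; enqueue 1, 3, 7, 9 → queue [5, 12, 1, 3, 7, 9]
Visit 5; enqueue 6 → queue [12, 1, 3, 7, 9, 6]
Visit 12; enqueue 8, 10, 11, 16 → queue [1, 3, 7, 9, 6, 8, 10, 11, 16]
Visit 1; enqueue 14 → queue [3, 7, 9, 6, 8, 10, 11, 16, 14]
Visit 3 → queue [7, 9, 6, 8, 10, 11, 16, 14]
Visit 7 → queue [9, 6, 8, 10, 11, 16, 14]
Visit 9 → queue [6, 8, 10, 11, 16, 14]
Visit 6 → queue [8, 10, 11, 16, 14]
Visit 8 → queue [10, 11, 16, 14]
Visit 10; enqueue 2 → queue [11, 16, 14, 2]
Visit 11 → queue [16, 14, 2]
Visit 16 → queue [14, 2]
Visit 14 → queue [2]
Visit 2 → queue []

13, 4, 15, 5, 12, 1, 3, 7, 9, 6, 8, 10, 11, 16, 14, 2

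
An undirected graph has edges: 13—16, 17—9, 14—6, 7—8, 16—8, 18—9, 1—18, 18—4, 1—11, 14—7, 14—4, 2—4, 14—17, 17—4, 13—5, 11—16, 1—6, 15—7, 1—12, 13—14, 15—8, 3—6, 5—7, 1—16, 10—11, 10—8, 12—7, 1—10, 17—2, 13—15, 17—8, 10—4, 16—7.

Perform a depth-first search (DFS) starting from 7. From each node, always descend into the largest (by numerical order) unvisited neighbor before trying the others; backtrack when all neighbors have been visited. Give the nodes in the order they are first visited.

Visit 7
7 → 16
16 → 13
13 → 15
15 → 8
8 → 17
17 → 14
14 → 6
6 → 3
6 → 1
1 → 18
18 → 9
18 → 4
4 → 10
10 → 11
4 → 2
1 → 12
13 → 5

7 16 13 15 8 17 14 6 3 1 18 9 4 10 11 2 12 5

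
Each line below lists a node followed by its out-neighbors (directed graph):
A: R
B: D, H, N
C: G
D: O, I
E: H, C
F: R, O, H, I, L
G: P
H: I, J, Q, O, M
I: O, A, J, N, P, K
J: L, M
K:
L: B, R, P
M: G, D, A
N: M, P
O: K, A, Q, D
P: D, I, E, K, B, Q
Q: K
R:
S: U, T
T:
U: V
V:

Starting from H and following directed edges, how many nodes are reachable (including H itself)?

17

BFS from H visits: H, I, J, M, O, Q, A, K, N, P, L, D, G, R, B, E, C
Reachable nodes: 17 of 22 total.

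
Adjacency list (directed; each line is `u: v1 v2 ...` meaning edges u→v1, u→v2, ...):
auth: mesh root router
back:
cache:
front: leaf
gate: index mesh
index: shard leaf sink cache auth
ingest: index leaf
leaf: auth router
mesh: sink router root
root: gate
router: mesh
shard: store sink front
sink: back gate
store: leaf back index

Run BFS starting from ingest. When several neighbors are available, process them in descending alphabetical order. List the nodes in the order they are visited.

ingest → leaf → index → router → auth → sink → shard → cache → mesh → root → gate → back → store → front

Visit ingest; enqueue leaf, index → queue [leaf, index]
Visit leaf; enqueue router, auth → queue [index, router, auth]
Visit index; enqueue sink, shard, cache → queue [router, auth, sink, shard, cache]
Visit router; enqueue mesh → queue [auth, sink, shard, cache, mesh]
Visit auth; enqueue root → queue [sink, shard, cache, mesh, root]
Visit sink; enqueue gate, back → queue [shard, cache, mesh, root, gate, back]
Visit shard; enqueue store, front → queue [cache, mesh, root, gate, back, store, front]
Visit cache → queue [mesh, root, gate, back, store, front]
Visit mesh → queue [root, gate, back, store, front]
Visit root → queue [gate, back, store, front]
Visit gate → queue [back, store, front]
Visit back → queue [store, front]
Visit store → queue [front]
Visit front → queue []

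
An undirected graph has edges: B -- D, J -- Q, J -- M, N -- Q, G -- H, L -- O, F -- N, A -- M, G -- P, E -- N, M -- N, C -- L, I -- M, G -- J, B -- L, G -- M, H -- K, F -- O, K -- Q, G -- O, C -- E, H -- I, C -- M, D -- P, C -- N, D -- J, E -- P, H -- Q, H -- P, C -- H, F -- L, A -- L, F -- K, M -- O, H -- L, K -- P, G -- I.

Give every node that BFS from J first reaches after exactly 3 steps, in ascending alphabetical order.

Level 0: J
Level 1: D, G, M, Q
Level 2: A, B, C, H, I, K, N, O, P
Level 3: E, F, L

E, F, L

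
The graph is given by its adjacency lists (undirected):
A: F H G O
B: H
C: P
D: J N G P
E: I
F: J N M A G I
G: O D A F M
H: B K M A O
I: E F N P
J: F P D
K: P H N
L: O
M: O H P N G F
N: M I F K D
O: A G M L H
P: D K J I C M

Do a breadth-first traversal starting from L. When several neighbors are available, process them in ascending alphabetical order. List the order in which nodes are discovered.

L -> O -> A -> G -> H -> M -> F -> D -> B -> K -> N -> P -> I -> J -> C -> E

Visit L; enqueue O → queue [O]
Visit O; enqueue A, G, H, M → queue [A, G, H, M]
Visit A; enqueue F → queue [G, H, M, F]
Visit G; enqueue D → queue [H, M, F, D]
Visit H; enqueue B, K → queue [M, F, D, B, K]
Visit M; enqueue N, P → queue [F, D, B, K, N, P]
Visit F; enqueue I, J → queue [D, B, K, N, P, I, J]
Visit D → queue [B, K, N, P, I, J]
Visit B → queue [K, N, P, I, J]
Visit K → queue [N, P, I, J]
Visit N → queue [P, I, J]
Visit P; enqueue C → queue [I, J, C]
Visit I; enqueue E → queue [J, C, E]
Visit J → queue [C, E]
Visit C → queue [E]
Visit E → queue []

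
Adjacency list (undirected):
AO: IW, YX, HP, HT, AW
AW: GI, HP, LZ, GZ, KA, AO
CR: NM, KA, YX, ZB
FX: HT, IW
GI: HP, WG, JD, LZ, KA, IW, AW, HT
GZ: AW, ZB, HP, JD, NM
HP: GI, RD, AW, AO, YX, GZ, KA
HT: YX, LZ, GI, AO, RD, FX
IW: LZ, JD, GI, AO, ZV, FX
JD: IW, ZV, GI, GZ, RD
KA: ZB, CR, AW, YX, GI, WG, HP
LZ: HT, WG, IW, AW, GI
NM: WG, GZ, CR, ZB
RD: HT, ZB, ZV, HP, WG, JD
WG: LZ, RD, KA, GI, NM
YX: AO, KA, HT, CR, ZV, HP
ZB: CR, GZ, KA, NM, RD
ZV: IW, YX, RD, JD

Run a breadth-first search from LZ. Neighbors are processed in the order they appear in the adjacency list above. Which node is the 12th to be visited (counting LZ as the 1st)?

NM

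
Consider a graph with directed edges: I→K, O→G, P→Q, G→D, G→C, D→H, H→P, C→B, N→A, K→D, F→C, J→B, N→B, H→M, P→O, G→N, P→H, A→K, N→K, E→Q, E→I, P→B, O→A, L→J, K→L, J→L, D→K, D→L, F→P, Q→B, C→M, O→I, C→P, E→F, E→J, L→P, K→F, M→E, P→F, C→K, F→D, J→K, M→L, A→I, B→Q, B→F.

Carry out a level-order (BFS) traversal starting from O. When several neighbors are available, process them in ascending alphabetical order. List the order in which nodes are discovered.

O, A, G, I, K, C, D, N, F, L, B, M, P, H, J, Q, E

Visit O; enqueue A, G, I → queue [A, G, I]
Visit A; enqueue K → queue [G, I, K]
Visit G; enqueue C, D, N → queue [I, K, C, D, N]
Visit I → queue [K, C, D, N]
Visit K; enqueue F, L → queue [C, D, N, F, L]
Visit C; enqueue B, M, P → queue [D, N, F, L, B, M, P]
Visit D; enqueue H → queue [N, F, L, B, M, P, H]
Visit N → queue [F, L, B, M, P, H]
Visit F → queue [L, B, M, P, H]
Visit L; enqueue J → queue [B, M, P, H, J]
Visit B; enqueue Q → queue [M, P, H, J, Q]
Visit M; enqueue E → queue [P, H, J, Q, E]
Visit P → queue [H, J, Q, E]
Visit H → queue [J, Q, E]
Visit J → queue [Q, E]
Visit Q → queue [E]
Visit E → queue []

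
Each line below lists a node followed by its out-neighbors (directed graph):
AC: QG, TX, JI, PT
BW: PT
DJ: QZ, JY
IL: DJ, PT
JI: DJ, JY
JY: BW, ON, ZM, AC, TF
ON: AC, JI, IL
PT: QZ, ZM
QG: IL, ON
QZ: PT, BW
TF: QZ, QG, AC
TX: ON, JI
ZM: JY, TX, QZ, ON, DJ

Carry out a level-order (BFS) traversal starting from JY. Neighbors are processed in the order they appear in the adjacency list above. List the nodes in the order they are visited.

JY, BW, ON, ZM, AC, TF, PT, JI, IL, TX, QZ, DJ, QG

Visit JY; enqueue BW, ON, ZM, AC, TF → queue [BW, ON, ZM, AC, TF]
Visit BW; enqueue PT → queue [ON, ZM, AC, TF, PT]
Visit ON; enqueue JI, IL → queue [ZM, AC, TF, PT, JI, IL]
Visit ZM; enqueue TX, QZ, DJ → queue [AC, TF, PT, JI, IL, TX, QZ, DJ]
Visit AC; enqueue QG → queue [TF, PT, JI, IL, TX, QZ, DJ, QG]
Visit TF → queue [PT, JI, IL, TX, QZ, DJ, QG]
Visit PT → queue [JI, IL, TX, QZ, DJ, QG]
Visit JI → queue [IL, TX, QZ, DJ, QG]
Visit IL → queue [TX, QZ, DJ, QG]
Visit TX → queue [QZ, DJ, QG]
Visit QZ → queue [DJ, QG]
Visit DJ → queue [QG]
Visit QG → queue []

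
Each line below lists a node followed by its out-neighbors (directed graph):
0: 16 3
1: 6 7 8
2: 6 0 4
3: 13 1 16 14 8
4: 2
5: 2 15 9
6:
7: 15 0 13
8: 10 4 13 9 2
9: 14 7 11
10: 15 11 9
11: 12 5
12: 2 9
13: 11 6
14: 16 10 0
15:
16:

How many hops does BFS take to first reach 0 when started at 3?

Level 0: 3
Level 1: 1, 8, 13, 14, 16
Level 2: 0, 2, 4, 6, 7, 9, 10, 11
Level 3: 5, 12, 15
0 first appears at level 2.

2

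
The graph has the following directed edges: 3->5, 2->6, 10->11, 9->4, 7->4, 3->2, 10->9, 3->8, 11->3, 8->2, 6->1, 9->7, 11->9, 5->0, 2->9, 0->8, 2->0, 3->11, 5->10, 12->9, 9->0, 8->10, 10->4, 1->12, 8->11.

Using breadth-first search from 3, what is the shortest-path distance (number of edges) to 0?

Level 0: 3
Level 1: 2, 5, 8, 11
Level 2: 0, 6, 9, 10
Level 3: 1, 4, 7
Level 4: 12
0 first appears at level 2.

2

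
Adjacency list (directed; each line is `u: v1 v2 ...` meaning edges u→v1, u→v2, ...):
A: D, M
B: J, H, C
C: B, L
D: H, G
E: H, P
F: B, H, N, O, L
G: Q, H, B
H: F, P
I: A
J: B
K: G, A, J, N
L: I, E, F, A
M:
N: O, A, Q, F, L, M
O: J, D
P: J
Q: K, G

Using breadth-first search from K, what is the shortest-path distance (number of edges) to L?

Level 0: K
Level 1: A, G, J, N
Level 2: B, D, F, H, L, M, O, Q
Level 3: C, E, I, P
L first appears at level 2.

2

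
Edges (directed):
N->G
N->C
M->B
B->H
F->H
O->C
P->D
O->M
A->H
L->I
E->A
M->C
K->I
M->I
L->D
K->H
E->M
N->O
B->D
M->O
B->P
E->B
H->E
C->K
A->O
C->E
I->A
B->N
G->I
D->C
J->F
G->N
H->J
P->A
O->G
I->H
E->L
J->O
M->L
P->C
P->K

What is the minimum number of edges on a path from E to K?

3

Level 0: E
Level 1: A, B, L, M
Level 2: C, D, H, I, N, O, P
Level 3: G, J, K
Level 4: F
K first appears at level 3.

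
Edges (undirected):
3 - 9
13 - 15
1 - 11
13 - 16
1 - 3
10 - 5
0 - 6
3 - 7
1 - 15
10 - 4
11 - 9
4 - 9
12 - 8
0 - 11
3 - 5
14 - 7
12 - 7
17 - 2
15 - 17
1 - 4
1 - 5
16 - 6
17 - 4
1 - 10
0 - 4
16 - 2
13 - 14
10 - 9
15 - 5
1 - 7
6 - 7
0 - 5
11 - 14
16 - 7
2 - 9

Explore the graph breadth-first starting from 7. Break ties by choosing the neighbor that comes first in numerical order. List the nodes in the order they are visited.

Visit 7; enqueue 1, 3, 6, 12, 14, 16 → queue [1, 3, 6, 12, 14, 16]
Visit 1; enqueue 4, 5, 10, 11, 15 → queue [3, 6, 12, 14, 16, 4, 5, 10, 11, 15]
Visit 3; enqueue 9 → queue [6, 12, 14, 16, 4, 5, 10, 11, 15, 9]
Visit 6; enqueue 0 → queue [12, 14, 16, 4, 5, 10, 11, 15, 9, 0]
Visit 12; enqueue 8 → queue [14, 16, 4, 5, 10, 11, 15, 9, 0, 8]
Visit 14; enqueue 13 → queue [16, 4, 5, 10, 11, 15, 9, 0, 8, 13]
Visit 16; enqueue 2 → queue [4, 5, 10, 11, 15, 9, 0, 8, 13, 2]
Visit 4; enqueue 17 → queue [5, 10, 11, 15, 9, 0, 8, 13, 2, 17]
Visit 5 → queue [10, 11, 15, 9, 0, 8, 13, 2, 17]
Visit 10 → queue [11, 15, 9, 0, 8, 13, 2, 17]
Visit 11 → queue [15, 9, 0, 8, 13, 2, 17]
Visit 15 → queue [9, 0, 8, 13, 2, 17]
Visit 9 → queue [0, 8, 13, 2, 17]
Visit 0 → queue [8, 13, 2, 17]
Visit 8 → queue [13, 2, 17]
Visit 13 → queue [2, 17]
Visit 2 → queue [17]
Visit 17 → queue []

7 1 3 6 12 14 16 4 5 10 11 15 9 0 8 13 2 17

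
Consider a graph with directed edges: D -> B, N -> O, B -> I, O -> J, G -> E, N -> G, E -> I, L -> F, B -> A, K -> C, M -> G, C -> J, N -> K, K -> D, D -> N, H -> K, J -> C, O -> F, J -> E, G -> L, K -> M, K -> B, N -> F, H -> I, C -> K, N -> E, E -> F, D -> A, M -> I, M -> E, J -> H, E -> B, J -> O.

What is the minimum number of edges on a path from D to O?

2

Level 0: D
Level 1: A, B, N
Level 2: E, F, G, I, K, O
Level 3: C, J, L, M
Level 4: H
O first appears at level 2.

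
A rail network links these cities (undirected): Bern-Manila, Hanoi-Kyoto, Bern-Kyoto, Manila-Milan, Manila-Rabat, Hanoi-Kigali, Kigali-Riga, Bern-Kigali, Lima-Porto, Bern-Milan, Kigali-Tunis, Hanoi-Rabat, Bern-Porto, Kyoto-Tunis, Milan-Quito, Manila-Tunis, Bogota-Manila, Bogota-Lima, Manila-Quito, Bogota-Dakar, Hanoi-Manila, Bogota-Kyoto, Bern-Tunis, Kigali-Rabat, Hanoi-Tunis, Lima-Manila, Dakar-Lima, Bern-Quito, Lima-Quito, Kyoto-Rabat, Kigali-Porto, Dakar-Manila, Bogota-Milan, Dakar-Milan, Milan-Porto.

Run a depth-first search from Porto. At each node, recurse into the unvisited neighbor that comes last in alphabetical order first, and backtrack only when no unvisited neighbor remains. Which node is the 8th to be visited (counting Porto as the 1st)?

Visit Porto
Porto → Milan
Milan → Quito
Quito → Manila
Manila → Tunis
Tunis → Kyoto
Kyoto → Rabat
Rabat → Kigali
Kigali → Riga
Kigali → Hanoi
Kigali → Bern
Kyoto → Bogota
Bogota → Lima
Lima → Dakar

Visit order: Porto, Milan, Quito, Manila, Tunis, Kyoto, Rabat, Kigali, Riga, Hanoi, Bern, Bogota, Lima, Dakar

Kigali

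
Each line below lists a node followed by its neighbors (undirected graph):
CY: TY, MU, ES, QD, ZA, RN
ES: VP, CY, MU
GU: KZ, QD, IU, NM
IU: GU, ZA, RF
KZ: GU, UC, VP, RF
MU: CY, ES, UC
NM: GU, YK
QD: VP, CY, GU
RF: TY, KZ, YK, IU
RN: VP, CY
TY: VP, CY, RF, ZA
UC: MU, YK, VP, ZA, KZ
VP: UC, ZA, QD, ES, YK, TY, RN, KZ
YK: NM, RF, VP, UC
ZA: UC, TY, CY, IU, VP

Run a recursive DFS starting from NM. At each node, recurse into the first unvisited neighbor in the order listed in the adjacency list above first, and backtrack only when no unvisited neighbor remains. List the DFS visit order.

Visit NM
NM → GU
GU → KZ
KZ → UC
UC → MU
MU → CY
CY → TY
TY → VP
VP → ZA
ZA → IU
IU → RF
RF → YK
VP → QD
VP → ES
VP → RN

NM, GU, KZ, UC, MU, CY, TY, VP, ZA, IU, RF, YK, QD, ES, RN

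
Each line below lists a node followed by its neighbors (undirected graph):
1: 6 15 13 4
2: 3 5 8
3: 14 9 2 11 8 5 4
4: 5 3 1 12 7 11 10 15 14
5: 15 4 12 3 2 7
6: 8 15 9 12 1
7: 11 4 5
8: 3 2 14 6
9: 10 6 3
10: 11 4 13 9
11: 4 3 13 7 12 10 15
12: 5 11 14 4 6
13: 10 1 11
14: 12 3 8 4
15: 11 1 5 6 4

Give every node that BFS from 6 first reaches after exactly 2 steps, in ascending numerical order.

2, 3, 4, 5, 10, 11, 13, 14

Level 0: 6
Level 1: 1, 8, 9, 12, 15
Level 2: 2, 3, 4, 5, 10, 11, 13, 14
Level 3: 7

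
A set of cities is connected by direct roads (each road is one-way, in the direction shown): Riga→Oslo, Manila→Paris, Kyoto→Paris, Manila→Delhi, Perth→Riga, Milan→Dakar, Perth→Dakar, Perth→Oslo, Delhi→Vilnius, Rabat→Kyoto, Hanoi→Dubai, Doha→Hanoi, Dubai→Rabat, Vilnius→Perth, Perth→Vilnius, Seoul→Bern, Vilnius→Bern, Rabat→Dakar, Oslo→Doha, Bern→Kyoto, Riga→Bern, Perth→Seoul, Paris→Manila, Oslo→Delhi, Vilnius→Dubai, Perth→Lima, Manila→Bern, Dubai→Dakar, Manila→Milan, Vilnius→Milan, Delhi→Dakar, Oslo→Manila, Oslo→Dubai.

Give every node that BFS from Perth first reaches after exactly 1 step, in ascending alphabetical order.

Level 0: Perth
Level 1: Dakar, Lima, Oslo, Riga, Seoul, Vilnius
Level 2: Bern, Delhi, Doha, Dubai, Manila, Milan
Level 3: Hanoi, Kyoto, Paris, Rabat

Dakar, Lima, Oslo, Riga, Seoul, Vilnius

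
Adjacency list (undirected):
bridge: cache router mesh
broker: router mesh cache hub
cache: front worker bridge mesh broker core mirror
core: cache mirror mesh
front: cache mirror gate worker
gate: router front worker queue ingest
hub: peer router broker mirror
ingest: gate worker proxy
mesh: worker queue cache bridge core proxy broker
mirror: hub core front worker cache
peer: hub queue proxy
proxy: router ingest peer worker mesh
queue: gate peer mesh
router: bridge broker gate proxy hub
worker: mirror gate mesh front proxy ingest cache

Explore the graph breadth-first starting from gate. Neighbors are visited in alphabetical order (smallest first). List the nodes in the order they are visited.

gate, front, ingest, queue, router, worker, cache, mirror, proxy, mesh, peer, bridge, broker, hub, core

Visit gate; enqueue front, ingest, queue, router, worker → queue [front, ingest, queue, router, worker]
Visit front; enqueue cache, mirror → queue [ingest, queue, router, worker, cache, mirror]
Visit ingest; enqueue proxy → queue [queue, router, worker, cache, mirror, proxy]
Visit queue; enqueue mesh, peer → queue [router, worker, cache, mirror, proxy, mesh, peer]
Visit router; enqueue bridge, broker, hub → queue [worker, cache, mirror, proxy, mesh, peer, bridge, broker, hub]
Visit worker → queue [cache, mirror, proxy, mesh, peer, bridge, broker, hub]
Visit cache; enqueue core → queue [mirror, proxy, mesh, peer, bridge, broker, hub, core]
Visit mirror → queue [proxy, mesh, peer, bridge, broker, hub, core]
Visit proxy → queue [mesh, peer, bridge, broker, hub, core]
Visit mesh → queue [peer, bridge, broker, hub, core]
Visit peer → queue [bridge, broker, hub, core]
Visit bridge → queue [broker, hub, core]
Visit broker → queue [hub, core]
Visit hub → queue [core]
Visit core → queue []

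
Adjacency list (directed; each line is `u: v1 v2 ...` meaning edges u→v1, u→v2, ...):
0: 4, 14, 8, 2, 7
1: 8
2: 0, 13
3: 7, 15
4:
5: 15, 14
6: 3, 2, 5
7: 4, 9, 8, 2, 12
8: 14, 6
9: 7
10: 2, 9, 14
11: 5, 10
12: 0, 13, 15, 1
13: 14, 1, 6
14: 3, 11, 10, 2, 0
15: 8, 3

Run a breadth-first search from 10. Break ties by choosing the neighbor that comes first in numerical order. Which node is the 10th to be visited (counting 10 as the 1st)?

4

Visit 10; enqueue 2, 9, 14 → queue [2, 9, 14]
Visit 2; enqueue 0, 13 → queue [9, 14, 0, 13]
Visit 9; enqueue 7 → queue [14, 0, 13, 7]
Visit 14; enqueue 3, 11 → queue [0, 13, 7, 3, 11]
Visit 0; enqueue 4, 8 → queue [13, 7, 3, 11, 4, 8]
Visit 13; enqueue 1, 6 → queue [7, 3, 11, 4, 8, 1, 6]
Visit 7; enqueue 12 → queue [3, 11, 4, 8, 1, 6, 12]
Visit 3; enqueue 15 → queue [11, 4, 8, 1, 6, 12, 15]
Visit 11; enqueue 5 → queue [4, 8, 1, 6, 12, 15, 5]
Visit 4 → queue [8, 1, 6, 12, 15, 5]
Visit 8 → queue [1, 6, 12, 15, 5]
Visit 1 → queue [6, 12, 15, 5]
Visit 6 → queue [12, 15, 5]
Visit 12 → queue [15, 5]
Visit 15 → queue [5]
Visit 5 → queue []

Visit order: 10, 2, 9, 14, 0, 13, 7, 3, 11, 4, 8, 1, 6, 12, 15, 5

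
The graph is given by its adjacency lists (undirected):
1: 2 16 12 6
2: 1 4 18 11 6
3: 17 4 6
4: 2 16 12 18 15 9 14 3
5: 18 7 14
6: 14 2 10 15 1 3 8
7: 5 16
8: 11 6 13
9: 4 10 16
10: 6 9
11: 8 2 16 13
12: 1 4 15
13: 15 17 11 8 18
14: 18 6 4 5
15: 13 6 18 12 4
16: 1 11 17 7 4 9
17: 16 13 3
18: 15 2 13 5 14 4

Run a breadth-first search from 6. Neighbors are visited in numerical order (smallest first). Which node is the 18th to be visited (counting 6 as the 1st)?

7

Visit 6; enqueue 1, 2, 3, 8, 10, 14, 15 → queue [1, 2, 3, 8, 10, 14, 15]
Visit 1; enqueue 12, 16 → queue [2, 3, 8, 10, 14, 15, 12, 16]
Visit 2; enqueue 4, 11, 18 → queue [3, 8, 10, 14, 15, 12, 16, 4, 11, 18]
Visit 3; enqueue 17 → queue [8, 10, 14, 15, 12, 16, 4, 11, 18, 17]
Visit 8; enqueue 13 → queue [10, 14, 15, 12, 16, 4, 11, 18, 17, 13]
Visit 10; enqueue 9 → queue [14, 15, 12, 16, 4, 11, 18, 17, 13, 9]
Visit 14; enqueue 5 → queue [15, 12, 16, 4, 11, 18, 17, 13, 9, 5]
Visit 15 → queue [12, 16, 4, 11, 18, 17, 13, 9, 5]
Visit 12 → queue [16, 4, 11, 18, 17, 13, 9, 5]
Visit 16; enqueue 7 → queue [4, 11, 18, 17, 13, 9, 5, 7]
Visit 4 → queue [11, 18, 17, 13, 9, 5, 7]
Visit 11 → queue [18, 17, 13, 9, 5, 7]
Visit 18 → queue [17, 13, 9, 5, 7]
Visit 17 → queue [13, 9, 5, 7]
Visit 13 → queue [9, 5, 7]
Visit 9 → queue [5, 7]
Visit 5 → queue [7]
Visit 7 → queue []

Visit order: 6, 1, 2, 3, 8, 10, 14, 15, 12, 16, 4, 11, 18, 17, 13, 9, 5, 7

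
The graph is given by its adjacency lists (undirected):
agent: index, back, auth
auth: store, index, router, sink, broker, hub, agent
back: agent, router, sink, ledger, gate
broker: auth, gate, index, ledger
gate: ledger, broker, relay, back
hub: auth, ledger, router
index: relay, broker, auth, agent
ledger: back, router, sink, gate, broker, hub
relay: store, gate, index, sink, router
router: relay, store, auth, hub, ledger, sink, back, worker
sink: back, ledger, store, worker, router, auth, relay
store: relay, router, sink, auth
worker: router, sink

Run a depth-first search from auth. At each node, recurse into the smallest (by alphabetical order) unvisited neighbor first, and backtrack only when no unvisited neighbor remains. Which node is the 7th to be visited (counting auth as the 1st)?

relay

Visit auth
auth → agent
agent → back
back → gate
gate → broker
broker → index
index → relay
relay → router
router → hub
hub → ledger
ledger → sink
sink → store
sink → worker

Visit order: auth, agent, back, gate, broker, index, relay, router, hub, ledger, sink, store, worker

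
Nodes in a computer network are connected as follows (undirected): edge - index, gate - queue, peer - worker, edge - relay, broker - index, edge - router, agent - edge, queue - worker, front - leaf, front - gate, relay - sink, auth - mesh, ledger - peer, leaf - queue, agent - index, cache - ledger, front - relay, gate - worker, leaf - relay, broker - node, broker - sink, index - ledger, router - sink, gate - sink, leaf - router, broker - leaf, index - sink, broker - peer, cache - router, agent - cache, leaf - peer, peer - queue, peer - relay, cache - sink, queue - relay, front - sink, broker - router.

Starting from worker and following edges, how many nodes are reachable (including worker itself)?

BFS from worker visits: worker, gate, peer, queue, front, sink, broker, leaf, ledger, relay, cache, index, router, node, edge, agent
Reachable nodes: 16 of 18 total.

16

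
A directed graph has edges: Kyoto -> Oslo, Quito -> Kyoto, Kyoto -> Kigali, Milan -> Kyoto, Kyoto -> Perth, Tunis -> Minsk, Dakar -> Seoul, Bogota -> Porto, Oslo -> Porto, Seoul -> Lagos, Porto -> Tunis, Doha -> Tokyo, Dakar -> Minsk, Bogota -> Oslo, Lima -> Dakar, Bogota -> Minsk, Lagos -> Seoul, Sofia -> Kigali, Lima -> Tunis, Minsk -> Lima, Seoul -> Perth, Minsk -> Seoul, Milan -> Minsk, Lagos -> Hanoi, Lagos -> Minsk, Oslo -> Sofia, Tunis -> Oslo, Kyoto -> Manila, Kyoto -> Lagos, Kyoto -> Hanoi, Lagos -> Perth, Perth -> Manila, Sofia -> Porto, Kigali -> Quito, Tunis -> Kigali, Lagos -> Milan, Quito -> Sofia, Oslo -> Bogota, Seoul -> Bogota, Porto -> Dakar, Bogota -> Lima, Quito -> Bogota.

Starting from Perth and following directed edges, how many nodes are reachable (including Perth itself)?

2

BFS from Perth visits: Perth, Manila
Reachable nodes: 2 of 19 total.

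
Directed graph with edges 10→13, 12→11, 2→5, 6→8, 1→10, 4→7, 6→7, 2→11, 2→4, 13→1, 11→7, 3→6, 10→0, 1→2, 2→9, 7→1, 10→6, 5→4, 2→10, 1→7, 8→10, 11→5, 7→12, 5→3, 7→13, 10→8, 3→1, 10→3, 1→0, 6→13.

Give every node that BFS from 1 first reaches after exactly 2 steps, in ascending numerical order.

3, 4, 5, 6, 8, 9, 11, 12, 13

Level 0: 1
Level 1: 0, 2, 7, 10
Level 2: 3, 4, 5, 6, 8, 9, 11, 12, 13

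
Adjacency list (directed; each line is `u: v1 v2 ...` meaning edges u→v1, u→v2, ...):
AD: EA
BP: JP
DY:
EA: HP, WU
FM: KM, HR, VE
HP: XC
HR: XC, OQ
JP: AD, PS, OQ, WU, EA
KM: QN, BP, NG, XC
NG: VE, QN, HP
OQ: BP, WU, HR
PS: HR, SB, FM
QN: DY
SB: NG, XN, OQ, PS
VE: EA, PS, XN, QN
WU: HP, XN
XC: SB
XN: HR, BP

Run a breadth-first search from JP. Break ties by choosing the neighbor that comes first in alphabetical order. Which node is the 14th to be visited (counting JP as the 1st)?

Visit JP; enqueue AD, EA, OQ, PS, WU → queue [AD, EA, OQ, PS, WU]
Visit AD → queue [EA, OQ, PS, WU]
Visit EA; enqueue HP → queue [OQ, PS, WU, HP]
Visit OQ; enqueue BP, HR → queue [PS, WU, HP, BP, HR]
Visit PS; enqueue FM, SB → queue [WU, HP, BP, HR, FM, SB]
Visit WU; enqueue XN → queue [HP, BP, HR, FM, SB, XN]
Visit HP; enqueue XC → queue [BP, HR, FM, SB, XN, XC]
Visit BP → queue [HR, FM, SB, XN, XC]
Visit HR → queue [FM, SB, XN, XC]
Visit FM; enqueue KM, VE → queue [SB, XN, XC, KM, VE]
Visit SB; enqueue NG → queue [XN, XC, KM, VE, NG]
Visit XN → queue [XC, KM, VE, NG]
Visit XC → queue [KM, VE, NG]
Visit KM; enqueue QN → queue [VE, NG, QN]
Visit VE → queue [NG, QN]
Visit NG → queue [QN]
Visit QN; enqueue DY → queue [DY]
Visit DY → queue []

Visit order: JP, AD, EA, OQ, PS, WU, HP, BP, HR, FM, SB, XN, XC, KM, VE, NG, QN, DY

KM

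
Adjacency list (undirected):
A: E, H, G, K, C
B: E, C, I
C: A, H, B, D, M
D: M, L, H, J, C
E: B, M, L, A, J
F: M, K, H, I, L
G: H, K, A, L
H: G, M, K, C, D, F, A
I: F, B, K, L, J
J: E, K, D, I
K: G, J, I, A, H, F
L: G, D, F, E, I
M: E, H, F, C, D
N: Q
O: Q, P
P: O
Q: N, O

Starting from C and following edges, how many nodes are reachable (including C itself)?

13

BFS from C visits: C, A, H, B, D, M, E, G, K, F, I, L, J
Reachable nodes: 13 of 17 total.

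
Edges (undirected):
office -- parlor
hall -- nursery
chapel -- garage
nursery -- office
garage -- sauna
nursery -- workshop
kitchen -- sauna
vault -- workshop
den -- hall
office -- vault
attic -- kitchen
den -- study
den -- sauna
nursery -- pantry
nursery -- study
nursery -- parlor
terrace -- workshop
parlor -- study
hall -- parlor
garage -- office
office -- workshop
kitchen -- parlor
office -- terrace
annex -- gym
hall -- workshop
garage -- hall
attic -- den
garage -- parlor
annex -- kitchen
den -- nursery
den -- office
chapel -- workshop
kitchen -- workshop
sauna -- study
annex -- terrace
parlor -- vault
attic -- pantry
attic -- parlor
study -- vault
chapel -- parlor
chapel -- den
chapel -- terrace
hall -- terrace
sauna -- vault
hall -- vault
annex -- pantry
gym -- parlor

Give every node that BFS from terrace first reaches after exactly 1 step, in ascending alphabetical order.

annex, chapel, hall, office, workshop

Level 0: terrace
Level 1: annex, chapel, hall, office, workshop
Level 2: den, garage, gym, kitchen, nursery, pantry, parlor, vault
Level 3: attic, sauna, study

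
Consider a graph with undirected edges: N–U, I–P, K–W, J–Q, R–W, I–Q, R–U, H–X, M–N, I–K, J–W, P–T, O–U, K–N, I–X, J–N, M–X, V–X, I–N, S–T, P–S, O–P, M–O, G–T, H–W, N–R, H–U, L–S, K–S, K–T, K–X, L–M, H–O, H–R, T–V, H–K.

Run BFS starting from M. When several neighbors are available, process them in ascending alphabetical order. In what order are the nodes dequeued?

M L N O X S I J K R U H P V T Q W G

Visit M; enqueue L, N, O, X → queue [L, N, O, X]
Visit L; enqueue S → queue [N, O, X, S]
Visit N; enqueue I, J, K, R, U → queue [O, X, S, I, J, K, R, U]
Visit O; enqueue H, P → queue [X, S, I, J, K, R, U, H, P]
Visit X; enqueue V → queue [S, I, J, K, R, U, H, P, V]
Visit S; enqueue T → queue [I, J, K, R, U, H, P, V, T]
Visit I; enqueue Q → queue [J, K, R, U, H, P, V, T, Q]
Visit J; enqueue W → queue [K, R, U, H, P, V, T, Q, W]
Visit K → queue [R, U, H, P, V, T, Q, W]
Visit R → queue [U, H, P, V, T, Q, W]
Visit U → queue [H, P, V, T, Q, W]
Visit H → queue [P, V, T, Q, W]
Visit P → queue [V, T, Q, W]
Visit V → queue [T, Q, W]
Visit T; enqueue G → queue [Q, W, G]
Visit Q → queue [W, G]
Visit W → queue [G]
Visit G → queue []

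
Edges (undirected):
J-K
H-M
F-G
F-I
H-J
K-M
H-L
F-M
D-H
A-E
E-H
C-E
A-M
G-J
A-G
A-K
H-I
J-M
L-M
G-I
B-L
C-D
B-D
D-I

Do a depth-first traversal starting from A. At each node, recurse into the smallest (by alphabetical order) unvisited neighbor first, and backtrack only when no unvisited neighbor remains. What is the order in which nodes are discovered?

Visit A
A → E
E → C
C → D
D → B
B → L
L → H
H → I
I → F
F → G
G → J
J → K
K → M

A -> E -> C -> D -> B -> L -> H -> I -> F -> G -> J -> K -> M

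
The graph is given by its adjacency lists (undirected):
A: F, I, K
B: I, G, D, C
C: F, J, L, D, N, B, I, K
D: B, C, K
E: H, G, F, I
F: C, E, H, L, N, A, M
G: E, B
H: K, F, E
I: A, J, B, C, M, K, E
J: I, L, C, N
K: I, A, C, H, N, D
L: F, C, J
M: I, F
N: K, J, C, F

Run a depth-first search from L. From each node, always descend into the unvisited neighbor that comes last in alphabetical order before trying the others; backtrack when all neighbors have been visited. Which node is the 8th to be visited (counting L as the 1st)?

H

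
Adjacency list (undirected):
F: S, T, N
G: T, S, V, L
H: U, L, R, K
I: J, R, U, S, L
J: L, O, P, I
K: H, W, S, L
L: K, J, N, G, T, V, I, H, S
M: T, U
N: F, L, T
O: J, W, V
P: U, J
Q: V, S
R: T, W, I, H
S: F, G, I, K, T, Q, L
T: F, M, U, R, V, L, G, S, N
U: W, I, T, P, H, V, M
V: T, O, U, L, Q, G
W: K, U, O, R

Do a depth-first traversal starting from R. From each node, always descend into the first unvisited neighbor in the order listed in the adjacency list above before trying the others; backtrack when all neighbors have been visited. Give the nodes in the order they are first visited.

R -> T -> F -> S -> G -> V -> O -> J -> L -> K -> H -> U -> W -> I -> P -> M -> N -> Q

Visit R
R → T
T → F
F → S
S → G
G → V
V → O
O → J
J → L
L → K
K → H
H → U
U → W
U → I
U → P
U → M
L → N
V → Q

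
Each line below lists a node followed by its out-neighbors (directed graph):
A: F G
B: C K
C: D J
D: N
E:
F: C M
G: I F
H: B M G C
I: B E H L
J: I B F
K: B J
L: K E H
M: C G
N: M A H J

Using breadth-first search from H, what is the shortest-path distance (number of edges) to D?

2

Level 0: H
Level 1: B, C, G, M
Level 2: D, F, I, J, K
Level 3: E, L, N
Level 4: A
D first appears at level 2.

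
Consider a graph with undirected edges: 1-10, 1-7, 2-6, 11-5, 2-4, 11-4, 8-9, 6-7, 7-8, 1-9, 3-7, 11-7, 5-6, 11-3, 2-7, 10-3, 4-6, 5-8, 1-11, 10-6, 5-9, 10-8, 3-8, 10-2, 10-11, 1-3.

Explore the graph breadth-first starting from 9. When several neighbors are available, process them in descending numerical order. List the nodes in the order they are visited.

Visit 9; enqueue 8, 5, 1 → queue [8, 5, 1]
Visit 8; enqueue 10, 7, 3 → queue [5, 1, 10, 7, 3]
Visit 5; enqueue 11, 6 → queue [1, 10, 7, 3, 11, 6]
Visit 1 → queue [10, 7, 3, 11, 6]
Visit 10; enqueue 2 → queue [7, 3, 11, 6, 2]
Visit 7 → queue [3, 11, 6, 2]
Visit 3 → queue [11, 6, 2]
Visit 11; enqueue 4 → queue [6, 2, 4]
Visit 6 → queue [2, 4]
Visit 2 → queue [4]
Visit 4 → queue []

9 → 8 → 5 → 1 → 10 → 7 → 3 → 11 → 6 → 2 → 4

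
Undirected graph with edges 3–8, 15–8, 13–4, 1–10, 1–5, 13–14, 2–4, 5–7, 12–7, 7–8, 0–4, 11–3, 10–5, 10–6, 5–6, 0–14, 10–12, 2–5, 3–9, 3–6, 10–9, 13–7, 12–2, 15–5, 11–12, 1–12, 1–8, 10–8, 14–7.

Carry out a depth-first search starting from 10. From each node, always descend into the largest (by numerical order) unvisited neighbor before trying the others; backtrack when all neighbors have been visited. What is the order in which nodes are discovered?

10 -> 12 -> 11 -> 3 -> 9 -> 8 -> 15 -> 5 -> 7 -> 14 -> 13 -> 4 -> 2 -> 0 -> 6 -> 1

Visit 10
10 → 12
12 → 11
11 → 3
3 → 9
3 → 8
8 → 15
15 → 5
5 → 7
7 → 14
14 → 13
13 → 4
4 → 2
4 → 0
5 → 6
5 → 1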